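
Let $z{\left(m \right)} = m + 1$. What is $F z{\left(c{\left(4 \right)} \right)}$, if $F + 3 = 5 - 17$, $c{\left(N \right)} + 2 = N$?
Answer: $-45$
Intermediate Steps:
$c{\left(N \right)} = -2 + N$
$F = -15$ ($F = -3 + \left(5 - 17\right) = -3 - 12 = -15$)
$z{\left(m \right)} = 1 + m$
$F z{\left(c{\left(4 \right)} \right)} = - 15 \left(1 + \left(-2 + 4\right)\right) = - 15 \left(1 + 2\right) = \left(-15\right) 3 = -45$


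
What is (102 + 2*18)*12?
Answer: 1656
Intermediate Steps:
(102 + 2*18)*12 = (102 + 36)*12 = 138*12 = 1656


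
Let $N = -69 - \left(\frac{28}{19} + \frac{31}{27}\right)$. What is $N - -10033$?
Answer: $\frac{5110187}{513} \approx 9961.4$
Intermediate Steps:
$N = - \frac{36742}{513}$ ($N = -69 - \frac{1345}{513} = - \frac{36742}{513} \approx -71.622$)
$N - -10033 = - \frac{36742}{513} - -10033 = - \frac{36742}{513} + 10033 = \frac{5110187}{513}$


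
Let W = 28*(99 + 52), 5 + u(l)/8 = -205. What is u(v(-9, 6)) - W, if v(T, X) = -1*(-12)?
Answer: -5908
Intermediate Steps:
v(T, X) = 12
u(l) = -1680 (u(l) = -40 + 8*(-205) = -40 - 1640 = -1680)
W = 4228 (W = 28*151 = 4228)
u(v(-9, 6)) - W = -1680 - 1*4228 = -1680 - 4228 = -5908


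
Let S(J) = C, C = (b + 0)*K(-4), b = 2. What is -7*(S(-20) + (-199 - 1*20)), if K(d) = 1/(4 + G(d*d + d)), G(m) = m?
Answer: 12257/8 ≈ 1532.1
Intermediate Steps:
K(d) = 1/(4 + d + d²) (K(d) = 1/(4 + (d*d + d)) = 1/(4 + (d² + d)) = 1/(4 + (d + d²)) = 1/(4 + d + d²))
C = ⅛ (C = (2 + 0)/(4 - 4*(1 - 4)) = 2/(4 - 4*(-3)) = 2/(4 + 12) = 2/16 = 2*(1/16) = ⅛ ≈ 0.12500)
S(J) = ⅛
-7*(S(-20) + (-199 - 1*20)) = -7*(⅛ + (-199 - 1*20)) = -7*(⅛ + (-199 - 20)) = -7*(⅛ - 219) = -7*(-1751/8) = 12257/8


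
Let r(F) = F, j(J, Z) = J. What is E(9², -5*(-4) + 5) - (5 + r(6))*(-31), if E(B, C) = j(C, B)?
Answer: 366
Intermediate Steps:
E(B, C) = C
E(9², -5*(-4) + 5) - (5 + r(6))*(-31) = (-5*(-4) + 5) - (5 + 6)*(-31) = (20 + 5) - 11*(-31) = 25 - 1*(-341) = 25 + 341 = 366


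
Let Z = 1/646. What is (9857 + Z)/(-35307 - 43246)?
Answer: -6367623/50745238 ≈ -0.12548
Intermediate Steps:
Z = 1/646 ≈ 0.0015480
(9857 + Z)/(-35307 - 43246) = (9857 + 1/646)/(-35307 - 43246) = (6367623/646)/(-78553) = (6367623/646)*(-1/78553) = -6367623/50745238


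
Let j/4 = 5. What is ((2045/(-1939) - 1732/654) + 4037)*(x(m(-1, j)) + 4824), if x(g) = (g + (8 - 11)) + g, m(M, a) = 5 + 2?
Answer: 12364661888120/634053 ≈ 1.9501e+7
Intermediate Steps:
j = 20 (j = 4*5 = 20)
m(M, a) = 7
x(g) = -3 + 2*g (x(g) = (g - 3) + g = (-3 + g) + g = -3 + 2*g)
((2045/(-1939) - 1732/654) + 4037)*(x(m(-1, j)) + 4824) = ((2045/(-1939) - 1732/654) + 4037)*((-3 + 2*7) + 4824) = ((2045*(-1/1939) - 1732*1/654) + 4037)*((-3 + 14) + 4824) = ((-2045/1939 - 866/327) + 4037)*(11 + 4824) = (-2347889/634053 + 4037)*4835 = (2557324072/634053)*4835 = 12364661888120/634053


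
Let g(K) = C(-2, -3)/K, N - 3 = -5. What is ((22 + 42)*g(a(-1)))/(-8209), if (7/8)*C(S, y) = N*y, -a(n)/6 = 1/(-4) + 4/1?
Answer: 2048/861945 ≈ 0.0023760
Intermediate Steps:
N = -2 (N = 3 - 5 = -2)
a(n) = -45/2 (a(n) = -6*(1/(-4) + 4/1) = -6*(1*(-1/4) + 4*1) = -6*(-1/4 + 4) = -6*15/4 = -45/2)
C(S, y) = -16*y/7 (C(S, y) = 8*(-2*y)/7 = -16*y/7)
g(K) = 48/(7*K) (g(K) = (-16/7*(-3))/K = 48/(7*K))
((22 + 42)*g(a(-1)))/(-8209) = ((22 + 42)*(48/(7*(-45/2))))/(-8209) = (64*((48/7)*(-2/45)))*(-1/8209) = (64*(-32/105))*(-1/8209) = -2048/105*(-1/8209) = 2048/861945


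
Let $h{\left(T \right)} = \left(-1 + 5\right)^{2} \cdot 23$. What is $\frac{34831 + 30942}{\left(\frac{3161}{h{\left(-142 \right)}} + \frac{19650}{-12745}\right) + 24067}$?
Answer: $\frac{61697178736}{22582227293} \approx 2.7321$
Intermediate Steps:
$h{\left(T \right)} = 368$ ($h{\left(T \right)} = 4^{2} \cdot 23 = 16 \cdot 23 = 368$)
$\frac{34831 + 30942}{\left(\frac{3161}{h{\left(-142 \right)}} + \frac{19650}{-12745}\right) + 24067} = \frac{34831 + 30942}{\left(\frac{3161}{368} + \frac{19650}{-12745}\right) + 24067} = \frac{65773}{\left(3161 \cdot \frac{1}{368} + 19650 \left(- \frac{1}{12745}\right)\right) + 24067} = \frac{65773}{\left(\frac{3161}{368} - \frac{3930}{2549}\right) + 24067} = \frac{65773}{\frac{6611149}{938032} + 24067} = \frac{65773}{\frac{22582227293}{938032}} = 65773 \cdot \frac{938032}{22582227293} = \frac{61697178736}{22582227293}$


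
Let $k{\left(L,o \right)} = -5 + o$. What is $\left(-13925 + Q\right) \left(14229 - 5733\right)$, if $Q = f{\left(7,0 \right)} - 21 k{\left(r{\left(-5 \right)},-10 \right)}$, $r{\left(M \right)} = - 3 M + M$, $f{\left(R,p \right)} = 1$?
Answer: $-115622064$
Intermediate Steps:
$r{\left(M \right)} = - 2 M$
$Q = 316$ ($Q = 1 - 21 \left(-5 - 10\right) = 1 - -315 = 1 + 315 = 316$)
$\left(-13925 + Q\right) \left(14229 - 5733\right) = \left(-13925 + 316\right) \left(14229 - 5733\right) = \left(-13609\right) 8496 = -115622064$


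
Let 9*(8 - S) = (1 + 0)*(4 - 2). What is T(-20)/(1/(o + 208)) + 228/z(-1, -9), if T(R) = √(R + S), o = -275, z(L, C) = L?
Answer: -228 - 67*I*√110/3 ≈ -228.0 - 234.23*I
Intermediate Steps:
S = 70/9 (S = 8 - (1 + 0)*(4 - 2)/9 = 8 - 2/9 = 70/9 ≈ 7.7778)
T(R) = √(70/9 + R) (T(R) = √(R + 70/9) = √(70/9 + R))
T(-20)/(1/(o + 208)) + 228/z(-1, -9) = (√(70 + 9*(-20))/3)/(1/(-275 + 208)) + 228/(-1) = (√(70 - 180)/3)/(1/(-67)) + 228*(-1) = (√(-110)/3)/(-1/67) - 228 = ((I*√110)/3)*(-67) - 228 = (I*√110/3)*(-67) - 228 = -67*I*√110/3 - 228 = -228 - 67*I*√110/3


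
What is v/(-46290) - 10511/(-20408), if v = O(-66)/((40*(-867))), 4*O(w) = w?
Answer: 1406141581039/2730143464800 ≈ 0.51504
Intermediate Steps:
O(w) = w/4
v = 11/23120 (v = ((¼)*(-66))/((40*(-867))) = -33/2/(-34680) = -33/2*(-1/34680) = 11/23120 ≈ 0.00047578)
v/(-46290) - 10511/(-20408) = (11/23120)/(-46290) - 10511/(-20408) = (11/23120)*(-1/46290) - 10511*(-1/20408) = -11/1070224800 + 10511/20408 = 1406141581039/2730143464800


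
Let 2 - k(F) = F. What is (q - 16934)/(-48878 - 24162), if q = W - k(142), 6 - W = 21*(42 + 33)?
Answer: 18363/73040 ≈ 0.25141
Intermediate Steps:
k(F) = 2 - F
W = -1569 (W = 6 - 21*(42 + 33) = 6 - 21*75 = 6 - 1*1575 = 6 - 1575 = -1569)
q = -1429 (q = -1569 - (2 - 1*142) = -1569 - (2 - 142) = -1569 - 1*(-140) = -1569 + 140 = -1429)
(q - 16934)/(-48878 - 24162) = (-1429 - 16934)/(-48878 - 24162) = -18363/(-73040) = -18363*(-1/73040) = 18363/73040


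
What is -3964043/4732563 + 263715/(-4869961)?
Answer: -20552782663868/23047397240043 ≈ -0.89176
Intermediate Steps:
-3964043/4732563 + 263715/(-4869961) = -3964043*1/4732563 + 263715*(-1/4869961) = -3964043/4732563 - 263715/4869961 = -20552782663868/23047397240043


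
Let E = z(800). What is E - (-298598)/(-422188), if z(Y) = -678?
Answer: -143271031/211094 ≈ -678.71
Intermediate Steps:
E = -678
E - (-298598)/(-422188) = -678 - (-298598)/(-422188) = -678 - (-298598)*(-1)/422188 = -678 - 1*149299/211094 = -678 - 149299/211094 = -143271031/211094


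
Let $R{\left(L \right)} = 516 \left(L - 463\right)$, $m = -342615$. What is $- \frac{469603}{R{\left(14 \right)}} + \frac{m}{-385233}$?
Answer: $\frac{2017713071}{691878468} \approx 2.9163$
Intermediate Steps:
$R{\left(L \right)} = -238908 + 516 L$ ($R{\left(L \right)} = 516 \left(-463 + L\right) = -238908 + 516 L$)
$- \frac{469603}{R{\left(14 \right)}} + \frac{m}{-385233} = - \frac{469603}{-238908 + 516 \cdot 14} - \frac{342615}{-385233} = - \frac{469603}{-238908 + 7224} - - \frac{114205}{128411} = - \frac{469603}{-231684} + \frac{114205}{128411} = \left(-469603\right) \left(- \frac{1}{231684}\right) + \frac{114205}{128411} = \frac{10921}{5388} + \frac{114205}{128411} = \frac{2017713071}{691878468}$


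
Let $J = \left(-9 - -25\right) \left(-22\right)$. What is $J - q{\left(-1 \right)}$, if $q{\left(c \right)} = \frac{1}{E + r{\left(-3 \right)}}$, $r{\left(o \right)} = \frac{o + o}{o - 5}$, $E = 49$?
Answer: $- \frac{70052}{199} \approx -352.02$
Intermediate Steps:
$r{\left(o \right)} = \frac{2 o}{-5 + o}$
$J = -352$ ($J = \left(-9 + 25\right) \left(-22\right) = 16 \left(-22\right) = -352$)
$q{\left(c \right)} = \frac{4}{199}$ ($q{\left(c \right)} = \frac{1}{49 + 2 \left(-3\right) \frac{1}{-5 - 3}} = \frac{1}{49 + 2 \left(-3\right) \frac{1}{-8}} = \frac{1}{49 + 2 \left(-3\right) \left(- \frac{1}{8}\right)} = \frac{1}{49 + \frac{3}{4}} = \frac{1}{\frac{199}{4}} = \frac{4}{199}$)
$J - q{\left(-1 \right)} = -352 - \frac{4}{199} = - \frac{70052}{199}$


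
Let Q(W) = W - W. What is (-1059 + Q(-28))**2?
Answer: 1121481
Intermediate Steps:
Q(W) = 0
(-1059 + Q(-28))**2 = (-1059 + 0)**2 = (-1059)**2 = 1121481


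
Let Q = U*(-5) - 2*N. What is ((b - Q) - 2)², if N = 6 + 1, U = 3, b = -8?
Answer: 361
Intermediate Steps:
N = 7
Q = -29 (Q = 3*(-5) - 2*7 = -15 - 14 = -29)
((b - Q) - 2)² = ((-8 - 1*(-29)) - 2)² = ((-8 + 29) - 2)² = (21 - 2)² = 19² = 361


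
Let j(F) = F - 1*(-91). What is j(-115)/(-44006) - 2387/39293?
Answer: -52049645/864563879 ≈ -0.060203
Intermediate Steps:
j(F) = 91 + F (j(F) = F + 91 = 91 + F)
j(-115)/(-44006) - 2387/39293 = (91 - 115)/(-44006) - 2387/39293 = -24*(-1/44006) - 2387*1/39293 = 12/22003 - 2387/39293 = -52049645/864563879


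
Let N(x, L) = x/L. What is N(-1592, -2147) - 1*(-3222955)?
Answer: 6919685977/2147 ≈ 3.2230e+6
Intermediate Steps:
N(-1592, -2147) - 1*(-3222955) = -1592/(-2147) - 1*(-3222955) = -1592*(-1/2147) + 3222955 = 1592/2147 + 3222955 = 6919685977/2147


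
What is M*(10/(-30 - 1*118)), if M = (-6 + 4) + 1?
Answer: 5/74 ≈ 0.067568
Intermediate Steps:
M = -1 (M = -2 + 1 = -1)
M*(10/(-30 - 1*118)) = -10/(-30 - 1*118) = -10/(-30 - 118) = -10/(-148) = -10*(-1)/148 = -1*(-5/74) = 5/74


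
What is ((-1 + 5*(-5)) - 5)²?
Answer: 961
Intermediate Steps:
((-1 + 5*(-5)) - 5)² = ((-1 - 25) - 5)² = (-26 - 5)² = (-31)² = 961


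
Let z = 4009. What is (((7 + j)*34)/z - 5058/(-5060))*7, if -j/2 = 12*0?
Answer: 75186307/10142770 ≈ 7.4128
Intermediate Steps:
j = 0 (j = -24*0 = -2*0 = 0)
(((7 + j)*34)/z - 5058/(-5060))*7 = (((7 + 0)*34)/4009 - 5058/(-5060))*7 = ((7*34)*(1/4009) - 5058*(-1/5060))*7 = (238*(1/4009) + 2529/2530)*7 = (238/4009 + 2529/2530)*7 = (10740901/10142770)*7 = 75186307/10142770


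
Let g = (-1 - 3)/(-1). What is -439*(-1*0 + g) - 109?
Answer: -1865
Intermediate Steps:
g = 4 (g = -4*(-1) = 4)
-439*(-1*0 + g) - 109 = -439*(-1*0 + 4) - 109 = -439*(0 + 4) - 109 = -439*4 - 109 = -1756 - 109 = -1865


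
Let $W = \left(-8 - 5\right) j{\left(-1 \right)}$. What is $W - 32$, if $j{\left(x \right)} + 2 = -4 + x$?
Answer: $59$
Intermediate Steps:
$j{\left(x \right)} = -6 + x$ ($j{\left(x \right)} = -2 + \left(-4 + x\right) = -6 + x$)
$W = 91$ ($W = \left(-8 - 5\right) \left(-6 - 1\right) = \left(-13\right) \left(-7\right) = 91$)
$W - 32 = 91 - 32 = 59$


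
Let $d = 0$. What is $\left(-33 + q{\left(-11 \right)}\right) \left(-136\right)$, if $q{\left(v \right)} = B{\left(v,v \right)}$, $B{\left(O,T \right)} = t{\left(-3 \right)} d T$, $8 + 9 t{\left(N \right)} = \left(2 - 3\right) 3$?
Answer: $4488$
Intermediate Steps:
$t{\left(N \right)} = - \frac{11}{9}$ ($t{\left(N \right)} = - \frac{8}{9} + \frac{\left(2 - 3\right) 3}{9} = - \frac{8}{9} + \frac{\left(-1\right) 3}{9} = - \frac{8}{9} + \frac{1}{9} \left(-3\right) = - \frac{8}{9} - \frac{1}{3} = - \frac{11}{9}$)
$B{\left(O,T \right)} = 0$ ($B{\left(O,T \right)} = \left(- \frac{11}{9}\right) 0 T = 0 T = 0$)
$q{\left(v \right)} = 0$
$\left(-33 + q{\left(-11 \right)}\right) \left(-136\right) = \left(-33 + 0\right) \left(-136\right) = \left(-33\right) \left(-136\right) = 4488$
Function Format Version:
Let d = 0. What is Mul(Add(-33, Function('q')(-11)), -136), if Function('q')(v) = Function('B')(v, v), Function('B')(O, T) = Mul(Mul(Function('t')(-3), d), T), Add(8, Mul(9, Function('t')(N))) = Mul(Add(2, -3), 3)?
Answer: 4488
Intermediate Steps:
Function('t')(N) = Rational(-11, 9) (Function('t')(N) = Add(Rational(-8, 9), Mul(Rational(1, 9), Mul(Add(2, -3), 3))) = Add(Rational(-8, 9), Mul(Rational(1, 9), Mul(-1, 3))) = Add(Rational(-8, 9), Mul(Rational(1, 9), -3)) = Add(Rational(-8, 9), Rational(-1, 3)) = Rational(-11, 9))
Function('B')(O, T) = 0 (Function('B')(O, T) = Mul(Mul(Rational(-11, 9), 0), T) = Mul(0, T) = 0)
Function('q')(v) = 0
Mul(Add(-33, Function('q')(-11)), -136) = Mul(Add(-33, 0), -136) = Mul(-33, -136) = 4488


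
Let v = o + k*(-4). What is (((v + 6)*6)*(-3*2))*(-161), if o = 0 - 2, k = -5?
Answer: 139104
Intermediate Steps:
o = -2
v = 18 (v = -2 - 5*(-4) = -2 + 20 = 18)
(((v + 6)*6)*(-3*2))*(-161) = (((18 + 6)*6)*(-3*2))*(-161) = ((24*6)*(-6))*(-161) = (144*(-6))*(-161) = -864*(-161) = 139104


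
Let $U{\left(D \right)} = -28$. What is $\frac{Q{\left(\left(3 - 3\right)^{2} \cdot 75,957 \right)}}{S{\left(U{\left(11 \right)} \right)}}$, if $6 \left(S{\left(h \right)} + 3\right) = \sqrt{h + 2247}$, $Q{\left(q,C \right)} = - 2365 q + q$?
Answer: $0$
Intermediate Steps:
$Q{\left(q,C \right)} = - 2364 q$
$S{\left(h \right)} = -3 + \frac{\sqrt{2247 + h}}{6}$ ($S{\left(h \right)} = -3 + \frac{\sqrt{h + 2247}}{6} = -3 + \frac{\sqrt{2247 + h}}{6}$)
$\frac{Q{\left(\left(3 - 3\right)^{2} \cdot 75,957 \right)}}{S{\left(U{\left(11 \right)} \right)}} = \frac{\left(-2364\right) \left(3 - 3\right)^{2} \cdot 75}{-3 + \frac{\sqrt{2247 - 28}}{6}} = \frac{\left(-2364\right) 0^{2} \cdot 75}{-3 + \frac{\sqrt{2219}}{6}} = \frac{\left(-2364\right) 0 \cdot 75}{-3 + \frac{\sqrt{2219}}{6}} = \frac{\left(-2364\right) 0}{-3 + \frac{\sqrt{2219}}{6}} = \frac{0}{-3 + \frac{\sqrt{2219}}{6}} = 0$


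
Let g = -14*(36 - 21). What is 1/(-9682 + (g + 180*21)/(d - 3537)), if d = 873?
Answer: -444/4299403 ≈ -0.00010327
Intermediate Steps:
g = -210 (g = -14*15 = -210)
1/(-9682 + (g + 180*21)/(d - 3537)) = 1/(-9682 + (-210 + 180*21)/(873 - 3537)) = 1/(-9682 + (-210 + 3780)/(-2664)) = 1/(-9682 + 3570*(-1/2664)) = 1/(-9682 - 595/444) = 1/(-4299403/444) = -444/4299403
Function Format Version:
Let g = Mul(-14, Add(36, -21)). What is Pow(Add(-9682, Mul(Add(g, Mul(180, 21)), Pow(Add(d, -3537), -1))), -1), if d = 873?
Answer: Rational(-444, 4299403) ≈ -0.00010327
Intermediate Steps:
g = -210 (g = Mul(-14, 15) = -210)
Pow(Add(-9682, Mul(Add(g, Mul(180, 21)), Pow(Add(d, -3537), -1))), -1) = Pow(Add(-9682, Mul(Add(-210, Mul(180, 21)), Pow(Add(873, -3537), -1))), -1) = Pow(Add(-9682, Mul(Add(-210, 3780), Pow(-2664, -1))), -1) = Pow(Add(-9682, Mul(3570, Rational(-1, 2664))), -1) = Pow(Add(-9682, Rational(-595, 444)), -1) = Pow(Rational(-4299403, 444), -1) = Rational(-444, 4299403)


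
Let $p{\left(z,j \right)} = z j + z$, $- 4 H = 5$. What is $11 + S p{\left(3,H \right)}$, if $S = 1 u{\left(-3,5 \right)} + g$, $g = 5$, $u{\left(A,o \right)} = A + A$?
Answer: $\frac{47}{4} \approx 11.75$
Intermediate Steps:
$H = - \frac{5}{4}$ ($H = \left(- \frac{1}{4}\right) 5 = - \frac{5}{4} \approx -1.25$)
$u{\left(A,o \right)} = 2 A$
$p{\left(z,j \right)} = z + j z$ ($p{\left(z,j \right)} = j z + z = z + j z$)
$S = -1$ ($S = 1 \cdot 2 \left(-3\right) + 5 = 1 \left(-6\right) + 5 = -6 + 5 = -1$)
$11 + S p{\left(3,H \right)} = 11 - 3 \left(1 - \frac{5}{4}\right) = 11 - 3 \left(- \frac{1}{4}\right) = 11 - - \frac{3}{4} = 11 + \frac{3}{4} = \frac{47}{4}$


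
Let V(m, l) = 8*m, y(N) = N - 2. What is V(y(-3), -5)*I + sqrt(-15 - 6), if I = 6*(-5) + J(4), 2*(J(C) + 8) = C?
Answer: 1440 + I*sqrt(21) ≈ 1440.0 + 4.5826*I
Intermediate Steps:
J(C) = -8 + C/2
y(N) = -2 + N
I = -36 (I = 6*(-5) + (-8 + (1/2)*4) = -30 + (-8 + 2) = -30 - 6 = -36)
V(y(-3), -5)*I + sqrt(-15 - 6) = (8*(-2 - 3))*(-36) + sqrt(-15 - 6) = (8*(-5))*(-36) + sqrt(-21) = -40*(-36) + I*sqrt(21) = 1440 + I*sqrt(21)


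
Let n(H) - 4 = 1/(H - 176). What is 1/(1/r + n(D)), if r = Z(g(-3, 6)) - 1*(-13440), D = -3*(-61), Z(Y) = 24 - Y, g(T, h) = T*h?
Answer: 13482/55855 ≈ 0.24137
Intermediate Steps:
D = 183
r = 13482 (r = (24 - (-3)*6) - 1*(-13440) = (24 - 1*(-18)) + 13440 = (24 + 18) + 13440 = 42 + 13440 = 13482)
n(H) = 4 + 1/(-176 + H) (n(H) = 4 + 1/(H - 176) = 4 + 1/(-176 + H))
1/(1/r + n(D)) = 1/(1/13482 + (-703 + 4*183)/(-176 + 183)) = 1/(1/13482 + (-703 + 732)/7) = 1/(1/13482 + (⅐)*29) = 1/(1/13482 + 29/7) = 1/(55855/13482) = 13482/55855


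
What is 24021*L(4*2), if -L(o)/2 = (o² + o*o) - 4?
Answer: -5957208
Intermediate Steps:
L(o) = 8 - 4*o² (L(o) = -2*((o² + o*o) - 4) = -2*((o² + o²) - 4) = -2*(2*o² - 4) = -2*(-4 + 2*o²) = 8 - 4*o²)
24021*L(4*2) = 24021*(8 - 4*(4*2)²) = 24021*(8 - 4*8²) = 24021*(8 - 4*64) = 24021*(8 - 256) = 24021*(-248) = -5957208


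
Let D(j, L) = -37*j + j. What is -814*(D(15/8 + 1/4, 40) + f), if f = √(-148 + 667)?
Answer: 62271 - 814*√519 ≈ 43727.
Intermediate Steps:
D(j, L) = -36*j
f = √519 ≈ 22.782
-814*(D(15/8 + 1/4, 40) + f) = -814*(-36*(15/8 + 1/4) + √519) = -814*(-36*(15*(⅛) + 1*(¼)) + √519) = -814*(-36*(15/8 + ¼) + √519) = -814*(-36*17/8 + √519) = -814*(-153/2 + √519) = 62271 - 814*√519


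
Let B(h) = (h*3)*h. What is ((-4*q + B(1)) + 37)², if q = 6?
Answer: 256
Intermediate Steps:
B(h) = 3*h² (B(h) = (3*h)*h = 3*h²)
((-4*q + B(1)) + 37)² = ((-4*6 + 3*1²) + 37)² = ((-24 + 3*1) + 37)² = ((-24 + 3) + 37)² = (-21 + 37)² = 16² = 256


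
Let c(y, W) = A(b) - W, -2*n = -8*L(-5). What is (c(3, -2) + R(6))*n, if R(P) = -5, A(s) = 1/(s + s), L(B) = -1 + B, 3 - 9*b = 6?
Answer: 108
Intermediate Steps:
b = -⅓ (b = ⅓ - ⅑*6 = ⅓ - ⅔ = -⅓ ≈ -0.33333)
A(s) = 1/(2*s)
n = -24 (n = -(-4)*(-1 - 5) = -(-4)*(-6) = -½*48 = -24)
c(y, W) = -3/2 - W (c(y, W) = 1/(2*(-⅓)) - W = (½)*(-3) - W = -3/2 - W)
(c(3, -2) + R(6))*n = ((-3/2 - 1*(-2)) - 5)*(-24) = ((-3/2 + 2) - 5)*(-24) = (½ - 5)*(-24) = -9/2*(-24) = 108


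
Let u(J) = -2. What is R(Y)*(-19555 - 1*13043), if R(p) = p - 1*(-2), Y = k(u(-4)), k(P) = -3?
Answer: 32598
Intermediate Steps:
Y = -3
R(p) = 2 + p (R(p) = p + 2 = 2 + p)
R(Y)*(-19555 - 1*13043) = (2 - 3)*(-19555 - 1*13043) = -(-19555 - 13043) = -1*(-32598) = 32598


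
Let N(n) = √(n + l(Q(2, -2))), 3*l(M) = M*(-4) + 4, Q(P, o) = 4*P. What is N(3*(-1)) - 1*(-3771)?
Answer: 3771 + I*√111/3 ≈ 3771.0 + 3.5119*I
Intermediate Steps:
l(M) = 4/3 - 4*M/3 (l(M) = (M*(-4) + 4)/3 = (-4*M + 4)/3 = (4 - 4*M)/3 = 4/3 - 4*M/3)
N(n) = √(-28/3 + n) (N(n) = √(n + (4/3 - 16*2/3)) = √(n + (4/3 - 4/3*8)) = √(n + (4/3 - 32/3)) = √(n - 28/3) = √(-28/3 + n))
N(3*(-1)) - 1*(-3771) = √(-84 + 9*(3*(-1)))/3 - 1*(-3771) = √(-84 + 9*(-3))/3 + 3771 = √(-84 - 27)/3 + 3771 = √(-111)/3 + 3771 = (I*√111)/3 + 3771 = I*√111/3 + 3771 = 3771 + I*√111/3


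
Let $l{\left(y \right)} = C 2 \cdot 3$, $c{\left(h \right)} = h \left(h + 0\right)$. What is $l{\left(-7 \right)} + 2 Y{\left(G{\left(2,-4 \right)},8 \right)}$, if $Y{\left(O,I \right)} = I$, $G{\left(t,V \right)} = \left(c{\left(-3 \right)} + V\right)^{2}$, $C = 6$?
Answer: $52$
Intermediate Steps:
$c{\left(h \right)} = h^{2}$ ($c{\left(h \right)} = h h = h^{2}$)
$G{\left(t,V \right)} = \left(9 + V\right)^{2}$ ($G{\left(t,V \right)} = \left(\left(-3\right)^{2} + V\right)^{2} = \left(9 + V\right)^{2}$)
$l{\left(y \right)} = 36$ ($l{\left(y \right)} = 6 \cdot 2 \cdot 3 = 12 \cdot 3 = 36$)
$l{\left(-7 \right)} + 2 Y{\left(G{\left(2,-4 \right)},8 \right)} = 36 + 2 \cdot 8 = 36 + 16 = 52$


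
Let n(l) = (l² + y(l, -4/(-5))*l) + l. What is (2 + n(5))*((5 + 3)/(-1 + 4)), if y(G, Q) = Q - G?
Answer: 88/3 ≈ 29.333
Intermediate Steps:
n(l) = l + l² + l*(⅘ - l) (n(l) = (l² + (-4/(-5) - l)*l) + l = (l² + (-4*(-⅕) - l)*l) + l = (l² + (⅘ - l)*l) + l = (l² + l*(⅘ - l)) + l = l + l² + l*(⅘ - l))
(2 + n(5))*((5 + 3)/(-1 + 4)) = (2 + (9/5)*5)*((5 + 3)/(-1 + 4)) = (2 + 9)*(8/3) = 11*(8*(⅓)) = 11*(8/3) = 88/3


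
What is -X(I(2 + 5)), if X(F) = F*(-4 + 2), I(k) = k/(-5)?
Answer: -14/5 ≈ -2.8000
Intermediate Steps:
I(k) = -k/5 (I(k) = k*(-⅕) = -k/5)
X(F) = -2*F (X(F) = F*(-2) = -2*F)
-X(I(2 + 5)) = -(-2)*(-(2 + 5)/5) = -(-2)*(-⅕*7) = -(-2)*(-7)/5 = -1*14/5 = -14/5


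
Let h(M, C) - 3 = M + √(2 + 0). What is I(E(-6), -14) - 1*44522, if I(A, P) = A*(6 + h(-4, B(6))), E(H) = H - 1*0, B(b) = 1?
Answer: -44552 - 6*√2 ≈ -44561.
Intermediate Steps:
h(M, C) = 3 + M + √2 (h(M, C) = 3 + (M + √(2 + 0)) = 3 + (M + √2) = 3 + M + √2)
E(H) = H (E(H) = H + 0 = H)
I(A, P) = A*(5 + √2) (I(A, P) = A*(6 + (3 - 4 + √2)) = A*(6 + (-1 + √2)) = A*(5 + √2))
I(E(-6), -14) - 1*44522 = -6*(5 + √2) - 1*44522 = (-30 - 6*√2) - 44522 = -44552 - 6*√2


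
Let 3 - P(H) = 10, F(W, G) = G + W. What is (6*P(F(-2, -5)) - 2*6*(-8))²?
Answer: 2916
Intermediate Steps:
P(H) = -7 (P(H) = 3 - 1*10 = 3 - 10 = -7)
(6*P(F(-2, -5)) - 2*6*(-8))² = (6*(-7) - 2*6*(-8))² = (-42 - 12*(-8))² = (-42 + 96)² = 54² = 2916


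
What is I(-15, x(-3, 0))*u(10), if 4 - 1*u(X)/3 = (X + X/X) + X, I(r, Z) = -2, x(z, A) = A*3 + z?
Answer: 102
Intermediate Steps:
x(z, A) = z + 3*A (x(z, A) = 3*A + z = z + 3*A)
u(X) = 9 - 6*X (u(X) = 12 - 3*((X + X/X) + X) = 12 - 3*((X + 1) + X) = 12 - 3*((1 + X) + X) = 12 - 3*(1 + 2*X) = 12 + (-3 - 6*X) = 9 - 6*X)
I(-15, x(-3, 0))*u(10) = -2*(9 - 6*10) = -2*(9 - 60) = -2*(-51) = 102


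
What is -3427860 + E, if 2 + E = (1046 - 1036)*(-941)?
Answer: -3437272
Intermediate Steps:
E = -9412 (E = -2 + (1046 - 1036)*(-941) = -2 + 10*(-941) = -2 - 9410 = -9412)
-3427860 + E = -3427860 - 9412 = -3437272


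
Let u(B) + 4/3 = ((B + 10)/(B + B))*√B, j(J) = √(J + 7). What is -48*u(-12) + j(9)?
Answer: 68 - 8*I*√3 ≈ 68.0 - 13.856*I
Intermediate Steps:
j(J) = √(7 + J)
u(B) = -4/3 + (10 + B)/(2*√B) (u(B) = -4/3 + ((B + 10)/(B + B))*√B = -4/3 + ((10 + B)/((2*B)))*√B = -4/3 + ((10 + B)*(1/(2*B)))*√B = -4/3 + ((10 + B)/(2*B))*√B = -4/3 + (10 + B)/(2*√B))
-48*u(-12) + j(9) = -48*(-4/3 + √(-12)/2 + 5/√(-12)) + √(7 + 9) = -48*(-4/3 + (2*I*√3)/2 + 5*(-I*√3/6)) + √16 = -48*(-4/3 + I*√3 - 5*I*√3/6) + 4 = -48*(-4/3 + I*√3/6) + 4 = (64 - 8*I*√3) + 4 = 68 - 8*I*√3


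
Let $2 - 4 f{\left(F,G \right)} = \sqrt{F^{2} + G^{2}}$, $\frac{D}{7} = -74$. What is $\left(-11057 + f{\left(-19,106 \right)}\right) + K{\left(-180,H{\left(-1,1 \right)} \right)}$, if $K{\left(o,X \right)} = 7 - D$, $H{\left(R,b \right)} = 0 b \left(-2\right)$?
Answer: $- \frac{21063}{2} - \frac{\sqrt{11597}}{4} \approx -10558.0$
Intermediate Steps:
$D = -518$ ($D = 7 \left(-74\right) = -518$)
$H{\left(R,b \right)} = 0$ ($H{\left(R,b \right)} = 0 \left(-2\right) = 0$)
$K{\left(o,X \right)} = 525$ ($K{\left(o,X \right)} = 7 - -518 = 7 + 518 = 525$)
$f{\left(F,G \right)} = \frac{1}{2} - \frac{\sqrt{F^{2} + G^{2}}}{4}$
$\left(-11057 + f{\left(-19,106 \right)}\right) + K{\left(-180,H{\left(-1,1 \right)} \right)} = \left(-11057 + \left(\frac{1}{2} - \frac{\sqrt{\left(-19\right)^{2} + 106^{2}}}{4}\right)\right) + 525 = \left(-11057 + \left(\frac{1}{2} - \frac{\sqrt{361 + 11236}}{4}\right)\right) + 525 = \left(-11057 + \left(\frac{1}{2} - \frac{\sqrt{11597}}{4}\right)\right) + 525 = \left(- \frac{22113}{2} - \frac{\sqrt{11597}}{4}\right) + 525 = - \frac{21063}{2} - \frac{\sqrt{11597}}{4}$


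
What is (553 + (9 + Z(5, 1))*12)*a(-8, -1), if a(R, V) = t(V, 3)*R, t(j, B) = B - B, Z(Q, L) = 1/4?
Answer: 0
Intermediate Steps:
Z(Q, L) = 1/4
t(j, B) = 0
a(R, V) = 0 (a(R, V) = 0*R = 0)
(553 + (9 + Z(5, 1))*12)*a(-8, -1) = (553 + (9 + 1/4)*12)*0 = (553 + (37/4)*12)*0 = (553 + 111)*0 = 664*0 = 0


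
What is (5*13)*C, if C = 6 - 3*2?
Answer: 0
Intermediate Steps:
C = 0 (C = 6 - 6 = 0)
(5*13)*C = (5*13)*0 = 65*0 = 0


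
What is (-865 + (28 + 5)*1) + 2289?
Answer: 1457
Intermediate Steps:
(-865 + (28 + 5)*1) + 2289 = (-865 + 33*1) + 2289 = (-865 + 33) + 2289 = -832 + 2289 = 1457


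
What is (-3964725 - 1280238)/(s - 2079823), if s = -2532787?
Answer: 5244963/4612610 ≈ 1.1371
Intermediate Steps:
(-3964725 - 1280238)/(s - 2079823) = (-3964725 - 1280238)/(-2532787 - 2079823) = -5244963/(-4612610) = -5244963*(-1/4612610) = 5244963/4612610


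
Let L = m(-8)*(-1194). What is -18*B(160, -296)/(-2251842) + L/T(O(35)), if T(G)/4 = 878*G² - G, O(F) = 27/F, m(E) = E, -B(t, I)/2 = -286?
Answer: 366327430624/79955027973 ≈ 4.5817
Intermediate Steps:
B(t, I) = 572 (B(t, I) = -2*(-286) = 572)
L = 9552 (L = -8*(-1194) = 9552)
T(G) = -4*G + 3512*G² (T(G) = 4*(878*G² - G) = 4*(-G + 878*G²) = -4*G + 3512*G²)
-18*B(160, -296)/(-2251842) + L/T(O(35)) = -18*572/(-2251842) + 9552/((4*(27/35)*(-1 + 878*(27/35)))) = -10296*(-1/2251842) + 9552/((4*(27*(1/35))*(-1 + 878*(27*(1/35))))) = 1716/375307 + 9552/((4*(27/35)*(-1 + 878*(27/35)))) = 1716/375307 + 9552/((4*(27/35)*(-1 + 23706/35))) = 1716/375307 + 9552/((4*(27/35)*(23671/35))) = 1716/375307 + 9552/(2556468/1225) = 1716/375307 + 9552*(1225/2556468) = 1716/375307 + 975100/213039 = 366327430624/79955027973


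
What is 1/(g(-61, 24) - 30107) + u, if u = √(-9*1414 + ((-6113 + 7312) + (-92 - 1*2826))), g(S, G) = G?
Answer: -1/30083 + 3*I*√1605 ≈ -3.3241e-5 + 120.19*I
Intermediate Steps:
u = 3*I*√1605 (u = √(-12726 + (1199 + (-92 - 2826))) = √(-12726 + (1199 - 2918)) = √(-12726 - 1719) = √(-14445) = 3*I*√1605 ≈ 120.19*I)
1/(g(-61, 24) - 30107) + u = 1/(24 - 30107) + 3*I*√1605 = 1/(-30083) + 3*I*√1605 = -1/30083 + 3*I*√1605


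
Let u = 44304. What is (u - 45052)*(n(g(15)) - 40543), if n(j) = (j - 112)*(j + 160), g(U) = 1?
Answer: 43693672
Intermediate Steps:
n(j) = (-112 + j)*(160 + j)
(u - 45052)*(n(g(15)) - 40543) = (44304 - 45052)*((-17920 + 1² + 48*1) - 40543) = -748*((-17920 + 1 + 48) - 40543) = -748*(-17871 - 40543) = -748*(-58414) = 43693672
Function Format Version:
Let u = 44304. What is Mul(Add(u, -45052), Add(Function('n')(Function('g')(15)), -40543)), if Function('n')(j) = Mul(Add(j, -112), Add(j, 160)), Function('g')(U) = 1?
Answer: 43693672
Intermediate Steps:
Function('n')(j) = Mul(Add(-112, j), Add(160, j))
Mul(Add(u, -45052), Add(Function('n')(Function('g')(15)), -40543)) = Mul(Add(44304, -45052), Add(Add(-17920, Pow(1, 2), Mul(48, 1)), -40543)) = Mul(-748, Add(Add(-17920, 1, 48), -40543)) = Mul(-748, Add(-17871, -40543)) = Mul(-748, -58414) = 43693672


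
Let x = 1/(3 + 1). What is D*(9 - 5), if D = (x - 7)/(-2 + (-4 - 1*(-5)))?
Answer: 27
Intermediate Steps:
x = ¼ (x = 1/4 = ¼ ≈ 0.25000)
D = 27/4 (D = (¼ - 7)/(-2 + (-4 - 1*(-5))) = -27/(4*(-2 + (-4 + 5))) = -27/(4*(-2 + 1)) = -27/4/(-1) = -27/4*(-1) = 27/4 ≈ 6.7500)
D*(9 - 5) = 27*(9 - 5)/4 = (27/4)*4 = 27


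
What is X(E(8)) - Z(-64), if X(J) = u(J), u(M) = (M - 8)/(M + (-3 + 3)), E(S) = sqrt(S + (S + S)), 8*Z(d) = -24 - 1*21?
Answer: 53/8 - 2*sqrt(6)/3 ≈ 4.9920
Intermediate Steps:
Z(d) = -45/8 (Z(d) = (-24 - 1*21)/8 = (-24 - 21)/8 = (1/8)*(-45) = -45/8)
E(S) = sqrt(3)*sqrt(S) (E(S) = sqrt(S + 2*S) = sqrt(3*S) = sqrt(3)*sqrt(S))
u(M) = (-8 + M)/M (u(M) = (-8 + M)/(M + 0) = (-8 + M)/M)
X(J) = (-8 + J)/J
X(E(8)) - Z(-64) = (-8 + sqrt(3)*sqrt(8))/((sqrt(3)*sqrt(8))) - 1*(-45/8) = (-8 + sqrt(3)*(2*sqrt(2)))/((sqrt(3)*(2*sqrt(2)))) + 45/8 = (-8 + 2*sqrt(6))/((2*sqrt(6))) + 45/8 = (sqrt(6)/12)*(-8 + 2*sqrt(6)) + 45/8 = sqrt(6)*(-8 + 2*sqrt(6))/12 + 45/8 = 45/8 + sqrt(6)*(-8 + 2*sqrt(6))/12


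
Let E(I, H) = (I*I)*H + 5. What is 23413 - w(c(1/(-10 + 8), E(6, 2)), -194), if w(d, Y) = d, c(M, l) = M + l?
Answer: 46673/2 ≈ 23337.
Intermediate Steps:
E(I, H) = 5 + H*I² (E(I, H) = I²*H + 5 = H*I² + 5 = 5 + H*I²)
23413 - w(c(1/(-10 + 8), E(6, 2)), -194) = 23413 - (1/(-10 + 8) + (5 + 2*6²)) = 23413 - (1/(-2) + (5 + 2*36)) = 23413 - (-½ + (5 + 72)) = 23413 - (-½ + 77) = 23413 - 1*153/2 = 23413 - 153/2 = 46673/2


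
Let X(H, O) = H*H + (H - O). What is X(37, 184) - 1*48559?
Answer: -47337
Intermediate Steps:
X(H, O) = H + H² - O (X(H, O) = H² + (H - O) = H + H² - O)
X(37, 184) - 1*48559 = (37 + 37² - 1*184) - 1*48559 = (37 + 1369 - 184) - 48559 = 1222 - 48559 = -47337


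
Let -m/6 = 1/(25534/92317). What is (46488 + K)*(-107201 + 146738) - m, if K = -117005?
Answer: -35594786763492/12767 ≈ -2.7880e+9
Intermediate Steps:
m = -276951/12767 (m = -6/(25534/92317) = -6/(25534*(1/92317)) = -6/25534/92317 = -6*92317/25534 = -276951/12767 ≈ -21.693)
(46488 + K)*(-107201 + 146738) - m = (46488 - 117005)*(-107201 + 146738) - 1*(-276951/12767) = -70517*39537 + 276951/12767 = -2788030629 + 276951/12767 = -35594786763492/12767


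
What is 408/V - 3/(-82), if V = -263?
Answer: -32667/21566 ≈ -1.5147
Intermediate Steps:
408/V - 3/(-82) = 408/(-263) - 3/(-82) = 408*(-1/263) - 3*(-1/82) = -408/263 + 3/82 = -32667/21566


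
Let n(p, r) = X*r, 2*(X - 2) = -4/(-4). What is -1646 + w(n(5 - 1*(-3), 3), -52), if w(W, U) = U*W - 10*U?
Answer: -1516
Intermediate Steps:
X = 5/2 (X = 2 + (-4/(-4))/2 = 2 + (-4*(-¼))/2 = 2 + (½)*1 = 2 + ½ = 5/2 ≈ 2.5000)
n(p, r) = 5*r/2
w(W, U) = -10*U + U*W
-1646 + w(n(5 - 1*(-3), 3), -52) = -1646 - 52*(-10 + (5/2)*3) = -1646 - 52*(-10 + 15/2) = -1646 - 52*(-5/2) = -1646 + 130 = -1516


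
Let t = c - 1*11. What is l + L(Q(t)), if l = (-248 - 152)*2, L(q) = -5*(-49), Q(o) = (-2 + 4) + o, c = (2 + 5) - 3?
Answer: -555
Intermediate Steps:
c = 4 (c = 7 - 3 = 4)
t = -7 (t = 4 - 1*11 = 4 - 11 = -7)
Q(o) = 2 + o
L(q) = 245
l = -800 (l = -400*2 = -800)
l + L(Q(t)) = -800 + 245 = -555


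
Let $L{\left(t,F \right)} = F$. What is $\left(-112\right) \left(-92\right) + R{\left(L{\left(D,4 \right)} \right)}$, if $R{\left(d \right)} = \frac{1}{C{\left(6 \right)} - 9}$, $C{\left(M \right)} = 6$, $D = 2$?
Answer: $\frac{30911}{3} \approx 10304.0$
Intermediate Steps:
$R{\left(d \right)} = - \frac{1}{3}$ ($R{\left(d \right)} = \frac{1}{6 - 9} = \frac{1}{-3} = - \frac{1}{3}$)
$\left(-112\right) \left(-92\right) + R{\left(L{\left(D,4 \right)} \right)} = \left(-112\right) \left(-92\right) - \frac{1}{3} = 10304 - \frac{1}{3} = \frac{30911}{3}$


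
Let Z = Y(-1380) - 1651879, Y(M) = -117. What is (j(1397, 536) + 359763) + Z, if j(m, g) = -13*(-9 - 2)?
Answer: -1292090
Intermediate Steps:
j(m, g) = 143 (j(m, g) = -13*(-11) = 143)
Z = -1651996 (Z = -117 - 1651879 = -1651996)
(j(1397, 536) + 359763) + Z = (143 + 359763) - 1651996 = 359906 - 1651996 = -1292090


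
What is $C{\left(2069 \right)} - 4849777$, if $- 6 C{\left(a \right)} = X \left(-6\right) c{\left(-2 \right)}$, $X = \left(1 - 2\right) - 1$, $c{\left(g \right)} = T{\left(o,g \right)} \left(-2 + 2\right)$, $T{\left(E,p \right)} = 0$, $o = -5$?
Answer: $-4849777$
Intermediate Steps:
$c{\left(g \right)} = 0$ ($c{\left(g \right)} = 0 \left(-2 + 2\right) = 0 \cdot 0 = 0$)
$X = -2$ ($X = -1 - 1 = -2$)
$C{\left(a \right)} = 0$ ($C{\left(a \right)} = - \frac{\left(-2\right) \left(-6\right) 0}{6} = - \frac{12 \cdot 0}{6} = \left(- \frac{1}{6}\right) 0 = 0$)
$C{\left(2069 \right)} - 4849777 = 0 - 4849777 = -4849777$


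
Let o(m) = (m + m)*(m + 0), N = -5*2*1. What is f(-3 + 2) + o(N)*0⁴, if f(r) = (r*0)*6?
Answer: 0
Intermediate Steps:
N = -10 (N = -10*1 = -10)
o(m) = 2*m² (o(m) = (2*m)*m = 2*m²)
f(r) = 0 (f(r) = 0*6 = 0)
f(-3 + 2) + o(N)*0⁴ = 0 + (2*(-10)²)*0⁴ = 0 + (2*100)*0 = 0 + 200*0 = 0 + 0 = 0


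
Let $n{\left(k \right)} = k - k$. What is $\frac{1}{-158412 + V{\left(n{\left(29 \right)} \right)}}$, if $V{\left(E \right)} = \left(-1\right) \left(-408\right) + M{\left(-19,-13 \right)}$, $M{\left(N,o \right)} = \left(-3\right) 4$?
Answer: $- \frac{1}{158016} \approx -6.3285 \cdot 10^{-6}$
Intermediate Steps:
$M{\left(N,o \right)} = -12$
$n{\left(k \right)} = 0$
$V{\left(E \right)} = 396$ ($V{\left(E \right)} = \left(-1\right) \left(-408\right) - 12 = 408 - 12 = 396$)
$\frac{1}{-158412 + V{\left(n{\left(29 \right)} \right)}} = \frac{1}{-158412 + 396} = \frac{1}{-158016} = - \frac{1}{158016}$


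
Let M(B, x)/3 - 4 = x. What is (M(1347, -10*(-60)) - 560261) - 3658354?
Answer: -4216803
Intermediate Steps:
M(B, x) = 12 + 3*x
(M(1347, -10*(-60)) - 560261) - 3658354 = ((12 + 3*(-10*(-60))) - 560261) - 3658354 = ((12 + 3*600) - 560261) - 3658354 = ((12 + 1800) - 560261) - 3658354 = (1812 - 560261) - 3658354 = -558449 - 3658354 = -4216803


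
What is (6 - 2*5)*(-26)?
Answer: 104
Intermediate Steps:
(6 - 2*5)*(-26) = (6 - 10)*(-26) = -4*(-26) = 104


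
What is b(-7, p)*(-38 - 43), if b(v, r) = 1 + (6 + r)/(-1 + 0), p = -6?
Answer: -81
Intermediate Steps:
b(v, r) = -5 - r (b(v, r) = 1 + (6 + r)/(-1) = 1 + (6 + r)*(-1) = 1 + (-6 - r) = -5 - r)
b(-7, p)*(-38 - 43) = (-5 - 1*(-6))*(-38 - 43) = (-5 + 6)*(-81) = 1*(-81) = -81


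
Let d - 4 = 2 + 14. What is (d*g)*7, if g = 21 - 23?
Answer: -280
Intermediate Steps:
d = 20 (d = 4 + (2 + 14) = 4 + 16 = 20)
g = -2
(d*g)*7 = (20*(-2))*7 = -40*7 = -280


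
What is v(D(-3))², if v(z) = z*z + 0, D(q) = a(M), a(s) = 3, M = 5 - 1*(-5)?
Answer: 81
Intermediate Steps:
M = 10 (M = 5 + 5 = 10)
D(q) = 3
v(z) = z² (v(z) = z² + 0 = z²)
v(D(-3))² = (3²)² = 9² = 81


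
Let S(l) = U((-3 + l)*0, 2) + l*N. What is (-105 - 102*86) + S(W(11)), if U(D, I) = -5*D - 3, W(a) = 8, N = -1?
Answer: -8888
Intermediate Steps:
U(D, I) = -3 - 5*D
S(l) = -3 - l (S(l) = (-3 - 5*(-3 + l)*0) + l*(-1) = (-3 - 5*0) - l = (-3 + 0) - l = -3 - l)
(-105 - 102*86) + S(W(11)) = (-105 - 102*86) + (-3 - 1*8) = (-105 - 8772) + (-3 - 8) = -8877 - 11 = -8888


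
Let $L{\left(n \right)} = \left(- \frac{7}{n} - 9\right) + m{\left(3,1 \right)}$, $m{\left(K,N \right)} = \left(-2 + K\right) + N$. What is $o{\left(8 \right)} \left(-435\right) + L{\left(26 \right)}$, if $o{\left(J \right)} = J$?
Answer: $- \frac{90669}{26} \approx -3487.3$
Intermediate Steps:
$m{\left(K,N \right)} = -2 + K + N$
$L{\left(n \right)} = -7 - \frac{7}{n}$ ($L{\left(n \right)} = \left(- \frac{7}{n} - 9\right) + \left(-2 + 3 + 1\right) = \left(-9 - \frac{7}{n}\right) + 2 = -7 - \frac{7}{n}$)
$o{\left(8 \right)} \left(-435\right) + L{\left(26 \right)} = 8 \left(-435\right) - \left(7 + \frac{7}{26}\right) = -3480 - \frac{189}{26} = - \frac{90669}{26}$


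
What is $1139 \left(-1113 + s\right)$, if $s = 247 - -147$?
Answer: $-818941$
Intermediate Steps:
$s = 394$ ($s = 247 + 147 = 394$)
$1139 \left(-1113 + s\right) = 1139 \left(-1113 + 394\right) = 1139 \left(-719\right) = -818941$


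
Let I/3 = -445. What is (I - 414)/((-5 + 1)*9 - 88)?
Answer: 1749/124 ≈ 14.105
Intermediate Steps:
I = -1335 (I = 3*(-445) = -1335)
(I - 414)/((-5 + 1)*9 - 88) = (-1335 - 414)/((-5 + 1)*9 - 88) = -1749/(-4*9 - 88) = -1749/(-36 - 88) = -1749/(-124) = -1749*(-1/124) = 1749/124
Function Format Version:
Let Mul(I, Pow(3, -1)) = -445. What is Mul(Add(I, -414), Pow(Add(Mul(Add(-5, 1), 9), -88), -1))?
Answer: Rational(1749, 124) ≈ 14.105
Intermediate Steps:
I = -1335 (I = Mul(3, -445) = -1335)
Mul(Add(I, -414), Pow(Add(Mul(Add(-5, 1), 9), -88), -1)) = Mul(Add(-1335, -414), Pow(Add(Mul(Add(-5, 1), 9), -88), -1)) = Mul(-1749, Pow(Add(Mul(-4, 9), -88), -1)) = Mul(-1749, Pow(Add(-36, -88), -1)) = Mul(-1749, Pow(-124, -1)) = Mul(-1749, Rational(-1, 124)) = Rational(1749, 124)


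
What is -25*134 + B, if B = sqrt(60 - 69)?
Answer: -3350 + 3*I ≈ -3350.0 + 3.0*I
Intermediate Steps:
B = 3*I (B = sqrt(-9) = 3*I ≈ 3.0*I)
-25*134 + B = -25*134 + 3*I = -3350 + 3*I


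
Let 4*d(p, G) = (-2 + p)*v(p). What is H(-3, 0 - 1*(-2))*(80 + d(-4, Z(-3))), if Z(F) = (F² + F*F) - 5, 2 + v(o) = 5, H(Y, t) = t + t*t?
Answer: 453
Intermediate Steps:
H(Y, t) = t + t²
v(o) = 3 (v(o) = -2 + 5 = 3)
Z(F) = -5 + 2*F² (Z(F) = (F² + F²) - 5 = 2*F² - 5 = -5 + 2*F²)
d(p, G) = -3/2 + 3*p/4 (d(p, G) = ((-2 + p)*3)/4 = (-6 + 3*p)/4 = -3/2 + 3*p/4)
H(-3, 0 - 1*(-2))*(80 + d(-4, Z(-3))) = ((0 - 1*(-2))*(1 + (0 - 1*(-2))))*(80 + (-3/2 + (¾)*(-4))) = ((0 + 2)*(1 + (0 + 2)))*(80 + (-3/2 - 3)) = (2*(1 + 2))*(80 - 9/2) = (2*3)*(151/2) = 6*(151/2) = 453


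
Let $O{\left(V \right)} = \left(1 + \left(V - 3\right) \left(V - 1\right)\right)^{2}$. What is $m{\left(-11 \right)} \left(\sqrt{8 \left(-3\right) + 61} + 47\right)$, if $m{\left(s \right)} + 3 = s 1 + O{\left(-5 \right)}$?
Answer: $112189 + 2387 \sqrt{37} \approx 1.2671 \cdot 10^{5}$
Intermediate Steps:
$O{\left(V \right)} = \left(1 + \left(-1 + V\right) \left(-3 + V\right)\right)^{2}$ ($O{\left(V \right)} = \left(1 + \left(-3 + V\right) \left(-1 + V\right)\right)^{2} = \left(1 + \left(-1 + V\right) \left(-3 + V\right)\right)^{2}$)
$m{\left(s \right)} = 2398 + s$ ($m{\left(s \right)} = -3 + \left(s 1 + \left(4 + \left(-5\right)^{2} - -20\right)^{2}\right) = -3 + \left(s + \left(4 + 25 + 20\right)^{2}\right) = -3 + \left(s + 49^{2}\right) = -3 + \left(s + 2401\right) = -3 + \left(2401 + s\right) = 2398 + s$)
$m{\left(-11 \right)} \left(\sqrt{8 \left(-3\right) + 61} + 47\right) = \left(2398 - 11\right) \left(\sqrt{8 \left(-3\right) + 61} + 47\right) = 2387 \left(\sqrt{-24 + 61} + 47\right) = 2387 \left(\sqrt{37} + 47\right) = 2387 \left(47 + \sqrt{37}\right) = 112189 + 2387 \sqrt{37}$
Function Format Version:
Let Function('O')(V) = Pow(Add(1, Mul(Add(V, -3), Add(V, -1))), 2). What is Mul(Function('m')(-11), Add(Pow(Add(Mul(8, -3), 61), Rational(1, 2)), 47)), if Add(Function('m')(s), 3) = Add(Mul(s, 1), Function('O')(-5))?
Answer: Add(112189, Mul(2387, Pow(37, Rational(1, 2)))) ≈ 1.2671e+5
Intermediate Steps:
Function('O')(V) = Pow(Add(1, Mul(Add(-1, V), Add(-3, V))), 2) (Function('O')(V) = Pow(Add(1, Mul(Add(-3, V), Add(-1, V))), 2) = Pow(Add(1, Mul(Add(-1, V), Add(-3, V))), 2))
Function('m')(s) = Add(2398, s) (Function('m')(s) = Add(-3, Add(Mul(s, 1), Pow(Add(4, Pow(-5, 2), Mul(-4, -5)), 2))) = Add(-3, Add(s, Pow(Add(4, 25, 20), 2))) = Add(-3, Add(s, Pow(49, 2))) = Add(-3, Add(s, 2401)) = Add(-3, Add(2401, s)) = Add(2398, s))
Mul(Function('m')(-11), Add(Pow(Add(Mul(8, -3), 61), Rational(1, 2)), 47)) = Mul(Add(2398, -11), Add(Pow(Add(Mul(8, -3), 61), Rational(1, 2)), 47)) = Mul(2387, Add(Pow(Add(-24, 61), Rational(1, 2)), 47)) = Mul(2387, Add(Pow(37, Rational(1, 2)), 47)) = Mul(2387, Add(47, Pow(37, Rational(1, 2)))) = Add(112189, Mul(2387, Pow(37, Rational(1, 2))))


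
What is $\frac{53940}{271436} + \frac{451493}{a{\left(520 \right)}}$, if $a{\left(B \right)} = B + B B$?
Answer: $\frac{1106168377}{593043880} \approx 1.8652$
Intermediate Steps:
$a{\left(B \right)} = B + B^{2}$
$\frac{53940}{271436} + \frac{451493}{a{\left(520 \right)}} = \frac{53940}{271436} + \frac{451493}{520 \left(1 + 520\right)} = 53940 \cdot \frac{1}{271436} + \frac{451493}{520 \cdot 521} = \frac{435}{2189} + \frac{451493}{270920} = \frac{1106168377}{593043880}$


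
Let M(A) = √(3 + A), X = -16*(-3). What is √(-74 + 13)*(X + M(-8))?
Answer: -√305 + 48*I*√61 ≈ -17.464 + 374.89*I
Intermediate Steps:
X = 48
√(-74 + 13)*(X + M(-8)) = √(-74 + 13)*(48 + √(3 - 8)) = √(-61)*(48 + √(-5)) = (I*√61)*(48 + I*√5) = I*√61*(48 + I*√5)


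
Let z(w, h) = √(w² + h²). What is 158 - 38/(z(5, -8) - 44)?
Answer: 293498/1847 + 38*√89/1847 ≈ 159.10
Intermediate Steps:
z(w, h) = √(h² + w²)
158 - 38/(z(5, -8) - 44) = 158 - 38/(√((-8)² + 5²) - 44) = 158 - 38/(√(64 + 25) - 44) = 158 - 38/(√89 - 44) = 158 - 38/(-44 + √89)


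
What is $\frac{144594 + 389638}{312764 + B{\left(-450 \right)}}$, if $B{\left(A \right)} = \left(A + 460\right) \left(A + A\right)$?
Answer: $\frac{133558}{75941} \approx 1.7587$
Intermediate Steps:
$B{\left(A \right)} = 2 A \left(460 + A\right)$ ($B{\left(A \right)} = \left(460 + A\right) 2 A = 2 A \left(460 + A\right)$)
$\frac{144594 + 389638}{312764 + B{\left(-450 \right)}} = \frac{144594 + 389638}{312764 + 2 \left(-450\right) \left(460 - 450\right)} = \frac{534232}{312764 + 2 \left(-450\right) 10} = \frac{534232}{312764 - 9000} = \frac{534232}{303764} = 534232 \cdot \frac{1}{303764} = \frac{133558}{75941}$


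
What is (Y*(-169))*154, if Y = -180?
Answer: 4684680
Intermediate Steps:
(Y*(-169))*154 = -180*(-169)*154 = 30420*154 = 4684680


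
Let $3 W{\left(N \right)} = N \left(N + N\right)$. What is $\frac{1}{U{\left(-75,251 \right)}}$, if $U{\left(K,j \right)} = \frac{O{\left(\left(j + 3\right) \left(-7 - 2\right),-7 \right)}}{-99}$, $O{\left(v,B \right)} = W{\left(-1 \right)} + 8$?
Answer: $- \frac{297}{26} \approx -11.423$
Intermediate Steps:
$W{\left(N \right)} = \frac{2 N^{2}}{3}$ ($W{\left(N \right)} = \frac{N \left(N + N\right)}{3} = \frac{N 2 N}{3} = \frac{2 N^{2}}{3}$)
$O{\left(v,B \right)} = \frac{26}{3}$ ($O{\left(v,B \right)} = \frac{2 \left(-1\right)^{2}}{3} + 8 = \frac{2}{3} \cdot 1 + 8 = \frac{2}{3} + 8 = \frac{26}{3}$)
$U{\left(K,j \right)} = - \frac{26}{297}$ ($U{\left(K,j \right)} = \frac{26}{3 \left(-99\right)} = \frac{26}{3} \left(- \frac{1}{99}\right) = - \frac{26}{297}$)
$\frac{1}{U{\left(-75,251 \right)}} = \frac{1}{- \frac{26}{297}} = - \frac{297}{26}$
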